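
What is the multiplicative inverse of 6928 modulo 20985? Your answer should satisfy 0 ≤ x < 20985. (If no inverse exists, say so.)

Apply the Euclidean algorithm to 20985 and 6928:
20985 = 3*6928 + 201
6928 = 34*201 + 94
201 = 2*94 + 13
94 = 7*13 + 3
13 = 4*3 + 1
3 = 3*1 + 0
gcd = 1, so the inverse exists. Back-substitute:
1 = 13 − 4·3
1 = −4·94 + 29·13
1 = 29·201 − 62·94
1 = −62·6928 + 2137·201
1 = 2137·20985 − 6473·6928
So 6928·(-6473) ≡ 1 (mod 20985), and -6473 ≡ 14512 (mod 20985).

14512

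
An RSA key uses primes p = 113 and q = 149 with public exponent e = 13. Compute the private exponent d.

φ(n) = (p−1)(q−1) = 112·148 = 16576.
Need d with 13·d ≡ 1 (mod 16576). Apply the extended Euclidean algorithm:
16576 = 1275*13 + 1
13 = 13*1 + 0
Back-substitute:
1 = 16576 − 1275·13
So 13·(-1275) ≡ 1 (mod 16576), hence d ≡ -1275 ≡ 15301 (mod 16576).

15301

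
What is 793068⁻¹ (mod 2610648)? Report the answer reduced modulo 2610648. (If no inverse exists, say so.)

Euclidean algorithm on 2610648, 793068:
2610648 = 3*793068 + 231444
793068 = 3*231444 + 98736
231444 = 2*98736 + 33972
98736 = 2*33972 + 30792
33972 = 1*30792 + 3180
30792 = 9*3180 + 2172
3180 = 1*2172 + 1008
2172 = 2*1008 + 156
1008 = 6*156 + 72
156 = 2*72 + 12
72 = 6*12 + 0
The gcd is 12, not 1, hence no inverse exists.

no inverse exists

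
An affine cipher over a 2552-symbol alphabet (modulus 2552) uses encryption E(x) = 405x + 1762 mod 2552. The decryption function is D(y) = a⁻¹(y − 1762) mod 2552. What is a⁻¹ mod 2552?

Extended Euclidean algorithm:
2552 = 6×405 + 122
405 = 3×122 + 39
122 = 3×39 + 5
39 = 7×5 + 4
5 = 1×4 + 1
4 = 4×1 + 0
gcd = 1, so the inverse exists. Back-substitute:
1 = 5 − 4
1 = −39 + 8·5
1 = 8·122 − 25·39
1 = −25·405 + 83·122
1 = 83·2552 − 523·405
Thus 405·(-523) ≡ 1 (mod 2552); reducing, -523 mod 2552 = 2029.

2029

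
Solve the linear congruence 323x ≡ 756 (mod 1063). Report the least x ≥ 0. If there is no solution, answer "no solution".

677

First find gcd(323, 1063):
1063 = 3*323 + 94
323 = 3*94 + 41
94 = 2*41 + 12
41 = 3*12 + 5
12 = 2*5 + 2
5 = 2*2 + 1
2 = 2*1 + 0
gcd = 1, so a unique solution mod 1063 exists.
Back-substitute for the Bézout coefficients:
1 = 5 − 2·2
1 = −2·12 + 5·5
1 = 5·41 − 17·12
1 = −17·94 + 39·41
1 = 39·323 − 134·94
1 = −134·1063 + 441·323
So 323·(441) ≡ 1 (mod 1063), giving 323⁻¹ ≡ 441.
x ≡ 323⁻¹·756 ≡ 441·756 ≡ 677 (mod 1063).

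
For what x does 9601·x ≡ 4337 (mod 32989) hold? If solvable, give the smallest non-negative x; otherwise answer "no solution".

21740

First find gcd(9601, 32989):
32989 = 3·9601 + 4186
9601 = 2·4186 + 1229
4186 = 3·1229 + 499
1229 = 2·499 + 231
499 = 2·231 + 37
231 = 6·37 + 9
37 = 4·9 + 1
9 = 9·1 + 0
gcd = 1, so a unique solution mod 32989 exists.
Back-substitute for the Bézout coefficients:
1 = 37 − 4·9
1 = −4·231 + 25·37
1 = 25·499 − 54·231
1 = −54·1229 + 133·499
1 = 133·4186 − 453·1229
1 = −453·9601 + 1039·4186
1 = 1039·32989 − 3570·9601
So 9601·(-3570) ≡ 1 (mod 32989), giving 9601⁻¹ ≡ 29419.
x ≡ 9601⁻¹·4337 ≡ 29419·4337 ≡ 21740 (mod 32989).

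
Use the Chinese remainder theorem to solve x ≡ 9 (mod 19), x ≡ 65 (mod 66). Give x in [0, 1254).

Write x = 9 + 19·k. Then 19·k ≡ 65 − 9 ≡ 56 (mod 66).
Need 19⁻¹ mod 66. Extended Euclid on (66, 19):
66 = 3×19 + 9
19 = 2×9 + 1
9 = 9×1 + 0
Back-substitute:
1 = 19 − 2·9
1 = −2·66 + 7·19
19⁻¹ ≡ 7 (mod 66), so k ≡ 7·56 ≡ 62 (mod 66).
x = 9 + 19·62 = 1187.

1187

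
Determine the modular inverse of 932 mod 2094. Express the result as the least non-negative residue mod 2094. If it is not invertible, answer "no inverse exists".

no inverse exists

Compute gcd(932, 2094):
2094 = 2*932 + 230
932 = 4*230 + 12
230 = 19*12 + 2
12 = 6*2 + 0
Since gcd = 2 > 1, 932 is not a unit mod 2094.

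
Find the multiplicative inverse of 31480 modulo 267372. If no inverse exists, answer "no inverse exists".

Euclidean algorithm on 267372, 31480:
267372 = 8·31480 + 15532
31480 = 2·15532 + 416
15532 = 37·416 + 140
416 = 2·140 + 136
140 = 1·136 + 4
136 = 34·4 + 0
The gcd is 4, not 1, hence no inverse exists.

no inverse exists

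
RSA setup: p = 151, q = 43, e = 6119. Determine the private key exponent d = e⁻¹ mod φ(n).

φ(n) = (p−1)(q−1) = 150·42 = 6300.
Need d with 6119·d ≡ 1 (mod 6300). Apply the extended Euclidean algorithm:
6300 = 1*6119 + 181
6119 = 33*181 + 146
181 = 1*146 + 35
146 = 4*35 + 6
35 = 5*6 + 5
6 = 1*5 + 1
5 = 5*1 + 0
Back-substitute:
1 = 6 − 5
1 = −35 + 6·6
1 = 6·146 − 25·35
1 = −25·181 + 31·146
1 = 31·6119 − 1048·181
1 = −1048·6300 + 1079·6119
So 6119·1079 ≡ 1 (mod 6300), hence d = 1079.

1079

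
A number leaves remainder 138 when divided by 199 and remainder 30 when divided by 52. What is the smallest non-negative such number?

2526

Write x = 138 + 199·k. Then 199·k ≡ 30 − 138 ≡ 48 (mod 52).
Need 199⁻¹ mod 52. Extended Euclid on (52, 43):
52 = 1*43 + 9
43 = 4*9 + 7
9 = 1*7 + 2
7 = 3*2 + 1
2 = 2*1 + 0
Back-substitute:
1 = 7 − 3·2
1 = −3·9 + 4·7
1 = 4·43 − 19·9
1 = −19·52 + 23·43
199⁻¹ ≡ 23 (mod 52), so k ≡ 23·48 ≡ 12 (mod 52).
x = 138 + 199·12 = 2526.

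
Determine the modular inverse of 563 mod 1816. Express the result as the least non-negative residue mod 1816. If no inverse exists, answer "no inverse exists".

Apply the Euclidean algorithm to 1816 and 563:
1816 = 3*563 + 127
563 = 4*127 + 55
127 = 2*55 + 17
55 = 3*17 + 4
17 = 4*4 + 1
4 = 4*1 + 0
gcd = 1, so the inverse exists. Back-substitute:
1 = 17 − 4·4
1 = −4·55 + 13·17
1 = 13·127 − 30·55
1 = −30·563 + 133·127
1 = 133·1816 − 429·563
Thus 563·(-429) ≡ 1 (mod 1816); reducing, -429 mod 1816 = 1387.

1387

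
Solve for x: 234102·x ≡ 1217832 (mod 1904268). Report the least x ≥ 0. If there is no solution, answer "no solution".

194888

First find gcd(234102, 1904268):
1904268 = 8·234102 + 31452
234102 = 7·31452 + 13938
31452 = 2·13938 + 3576
13938 = 3·3576 + 3210
3576 = 1·3210 + 366
3210 = 8·366 + 282
366 = 1·282 + 84
282 = 3·84 + 30
84 = 2·30 + 24
30 = 1·24 + 6
24 = 4·6 + 0
gcd = 6 and 6 | 1217832, so solutions exist. Divide through by 6: 39017x ≡ 202972 (mod 317378).
Now find 39017⁻¹ mod 317378:
317378 = 8×39017 + 5242
39017 = 7×5242 + 2323
5242 = 2×2323 + 596
2323 = 3×596 + 535
596 = 1×535 + 61
535 = 8×61 + 47
61 = 1×47 + 14
47 = 3×14 + 5
14 = 2×5 + 4
5 = 1×4 + 1
4 = 4×1 + 0
Back-substitute:
1 = 5 − 4
1 = −14 + 3·5
1 = 3·47 − 10·14
1 = −10·61 + 13·47
1 = 13·535 − 114·61
1 = −114·596 + 127·535
1 = 127·2323 − 495·596
1 = −495·5242 + 1117·2323
1 = 1117·39017 − 8314·5242
1 = −8314·317378 + 67629·39017
So 39017⁻¹ ≡ 67629 (mod 317378).
Then x ≡ 67629·202972 ≡ 194888 (mod 317378); the smallest non-negative solution is x = 194888.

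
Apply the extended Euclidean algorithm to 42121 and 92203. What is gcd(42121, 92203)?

1

Repeated division:
92203 = 2·42121 + 7961
42121 = 5·7961 + 2316
7961 = 3·2316 + 1013
2316 = 2·1013 + 290
1013 = 3·290 + 143
290 = 2·143 + 4
143 = 35·4 + 3
4 = 1·3 + 1
3 = 3·1 + 0
gcd(42121, 92203) = 1.
Working backward:
1 = 4 − 3
1 = −143 + 36·4
1 = 36·290 − 73·143
1 = −73·1013 + 255·290
1 = 255·2316 − 583·1013
1 = −583·7961 + 2004·2316
1 = 2004·42121 − 10603·7961
1 = −10603·92203 + 23210·42121
So 1 = (-10603)·92203 + (23210)·42121.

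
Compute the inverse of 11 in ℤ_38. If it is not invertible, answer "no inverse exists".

7

Run Euclid on (38, 11):
38 = 3·11 + 5
11 = 2·5 + 1
5 = 5·1 + 0
Since gcd(11, 38) = 1, back-substitute to write 1 as a combination:
1 = 11 − 2·5
1 = −2·38 + 7·11
So 11·7 ≡ 1 (mod 38).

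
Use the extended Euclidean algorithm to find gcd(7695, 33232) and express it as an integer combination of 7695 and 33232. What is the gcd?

Euclidean algorithm:
33232 = 4×7695 + 2452
7695 = 3×2452 + 339
2452 = 7×339 + 79
339 = 4×79 + 23
79 = 3×23 + 10
23 = 2×10 + 3
10 = 3×3 + 1
3 = 3×1 + 0
gcd(7695, 33232) = 1.
Working backward:
1 = 10 − 3·3
1 = −3·23 + 7·10
1 = 7·79 − 24·23
1 = −24·339 + 103·79
1 = 103·2452 − 745·339
1 = −745·7695 + 2338·2452
1 = 2338·33232 − 10097·7695
So 1 = (2338)·33232 + (-10097)·7695.

1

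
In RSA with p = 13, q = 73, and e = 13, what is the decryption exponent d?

φ(n) = (p−1)(q−1) = 12·72 = 864.
Need d with 13·d ≡ 1 (mod 864). Apply the extended Euclidean algorithm:
864 = 66×13 + 6
13 = 2×6 + 1
6 = 6×1 + 0
Back-substitute:
1 = 13 − 2·6
1 = −2·864 + 133·13
So 13·133 ≡ 1 (mod 864), hence d = 133.

133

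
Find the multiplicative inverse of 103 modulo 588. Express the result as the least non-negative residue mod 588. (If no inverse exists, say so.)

Extended Euclidean algorithm:
588 = 5·103 + 73
103 = 1·73 + 30
73 = 2·30 + 13
30 = 2·13 + 4
13 = 3·4 + 1
4 = 4·1 + 0
Since gcd(103, 588) = 1, back-substitute to write 1 as a combination:
1 = 13 − 3·4
1 = −3·30 + 7·13
1 = 7·73 − 17·30
1 = −17·103 + 24·73
1 = 24·588 − 137·103
Hence 103⁻¹ ≡ -137 ≡ 451 (mod 588).

451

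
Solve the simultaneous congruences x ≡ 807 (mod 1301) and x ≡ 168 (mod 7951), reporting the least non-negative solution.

3673530

Write x = 807 + 1301·k. Then 1301·k ≡ 168 − 807 ≡ 7312 (mod 7951).
Need 1301⁻¹ mod 7951. Extended Euclid on (7951, 1301):
7951 = 6·1301 + 145
1301 = 8·145 + 141
145 = 1·141 + 4
141 = 35·4 + 1
4 = 4·1 + 0
Back-substitute:
1 = 141 − 35·4
1 = −35·145 + 36·141
1 = 36·1301 − 323·145
1 = −323·7951 + 1974·1301
1301⁻¹ ≡ 1974 (mod 7951), so k ≡ 1974·7312 ≡ 2823 (mod 7951).
x = 807 + 1301·2823 = 3673530.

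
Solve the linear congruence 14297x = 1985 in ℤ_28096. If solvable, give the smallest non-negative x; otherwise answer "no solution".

25001

First find gcd(14297, 28096):
28096 = 1×14297 + 13799
14297 = 1×13799 + 498
13799 = 27×498 + 353
498 = 1×353 + 145
353 = 2×145 + 63
145 = 2×63 + 19
63 = 3×19 + 6
19 = 3×6 + 1
6 = 6×1 + 0
gcd = 1, so a unique solution mod 28096 exists.
Back-substitute for the Bézout coefficients:
1 = 19 − 3·6
1 = −3·63 + 10·19
1 = 10·145 − 23·63
1 = −23·353 + 56·145
1 = 56·498 − 79·353
1 = −79·13799 + 2189·498
1 = 2189·14297 − 2268·13799
1 = −2268·28096 + 4457·14297
So 14297·(4457) ≡ 1 (mod 28096), giving 14297⁻¹ ≡ 4457.
x ≡ 14297⁻¹·1985 ≡ 4457·1985 ≡ 25001 (mod 28096).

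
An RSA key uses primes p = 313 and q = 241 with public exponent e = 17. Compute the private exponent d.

φ(n) = (p−1)(q−1) = 312·240 = 74880.
Need d with 17·d ≡ 1 (mod 74880). Apply the extended Euclidean algorithm:
74880 = 4404×17 + 12
17 = 1×12 + 5
12 = 2×5 + 2
5 = 2×2 + 1
2 = 2×1 + 0
Back-substitute:
1 = 5 − 2·2
1 = −2·12 + 5·5
1 = 5·17 − 7·12
1 = −7·74880 + 30833·17
So 17·30833 ≡ 1 (mod 74880), hence d = 30833.

30833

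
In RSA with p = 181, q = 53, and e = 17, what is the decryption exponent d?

2753

φ(n) = (p−1)(q−1) = 180·52 = 9360.
Need d with 17·d ≡ 1 (mod 9360). Apply the extended Euclidean algorithm:
9360 = 550·17 + 10
17 = 1·10 + 7
10 = 1·7 + 3
7 = 2·3 + 1
3 = 3·1 + 0
Back-substitute:
1 = 7 − 2·3
1 = −2·10 + 3·7
1 = 3·17 − 5·10
1 = −5·9360 + 2753·17
So 17·2753 ≡ 1 (mod 9360), hence d = 2753.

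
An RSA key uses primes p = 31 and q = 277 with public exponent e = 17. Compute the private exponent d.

7793

φ(n) = (p−1)(q−1) = 30·276 = 8280.
Need d with 17·d ≡ 1 (mod 8280). Apply the extended Euclidean algorithm:
8280 = 487*17 + 1
17 = 17*1 + 0
Back-substitute:
1 = 8280 − 487·17
So 17·(-487) ≡ 1 (mod 8280), hence d ≡ -487 ≡ 7793 (mod 8280).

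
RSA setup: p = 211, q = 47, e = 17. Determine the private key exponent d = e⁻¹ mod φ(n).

φ(n) = (p−1)(q−1) = 210·46 = 9660.
Need d with 17·d ≡ 1 (mod 9660). Apply the extended Euclidean algorithm:
9660 = 568×17 + 4
17 = 4×4 + 1
4 = 4×1 + 0
Back-substitute:
1 = 17 − 4·4
1 = −4·9660 + 2273·17
So 17·2273 ≡ 1 (mod 9660), hence d = 2273.

2273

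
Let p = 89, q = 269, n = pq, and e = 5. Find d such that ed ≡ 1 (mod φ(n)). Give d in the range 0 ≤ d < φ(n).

φ(n) = (p−1)(q−1) = 88·268 = 23584.
Need d with 5·d ≡ 1 (mod 23584). Apply the extended Euclidean algorithm:
23584 = 4716×5 + 4
5 = 1×4 + 1
4 = 4×1 + 0
Back-substitute:
1 = 5 − 4
1 = −23584 + 4717·5
So 5·4717 ≡ 1 (mod 23584), hence d = 4717.

4717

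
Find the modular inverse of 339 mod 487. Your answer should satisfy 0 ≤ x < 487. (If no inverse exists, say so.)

Extended Euclidean algorithm:
487 = 1×339 + 148
339 = 2×148 + 43
148 = 3×43 + 19
43 = 2×19 + 5
19 = 3×5 + 4
5 = 1×4 + 1
4 = 4×1 + 0
gcd = 1, so the inverse exists. Back-substitute:
1 = 5 − 4
1 = −19 + 4·5
1 = 4·43 − 9·19
1 = −9·148 + 31·43
1 = 31·339 − 71·148
1 = −71·487 + 102·339
So 339·102 ≡ 1 (mod 487).

102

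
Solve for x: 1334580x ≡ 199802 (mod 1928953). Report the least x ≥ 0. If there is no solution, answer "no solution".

no solution

gcd(1334580, 1928953):
1928953 = 1×1334580 + 594373
1334580 = 2×594373 + 145834
594373 = 4×145834 + 11037
145834 = 13×11037 + 2353
11037 = 4×2353 + 1625
2353 = 1×1625 + 728
1625 = 2×728 + 169
728 = 4×169 + 52
169 = 3×52 + 13
52 = 4×13 + 0
gcd = 13, but 13 ∤ 199802, so the congruence has no solution.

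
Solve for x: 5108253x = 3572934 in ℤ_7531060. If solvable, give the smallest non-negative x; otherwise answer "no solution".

4755718

First find gcd(5108253, 7531060):
7531060 = 1·5108253 + 2422807
5108253 = 2·2422807 + 262639
2422807 = 9·262639 + 59056
262639 = 4·59056 + 26415
59056 = 2·26415 + 6226
26415 = 4·6226 + 1511
6226 = 4·1511 + 182
1511 = 8·182 + 55
182 = 3·55 + 17
55 = 3·17 + 4
17 = 4·4 + 1
4 = 4·1 + 0
gcd = 1, so a unique solution mod 7531060 exists.
Back-substitute for the Bézout coefficients:
1 = 17 − 4·4
1 = −4·55 + 13·17
1 = 13·182 − 43·55
1 = −43·1511 + 357·182
1 = 357·6226 − 1471·1511
1 = −1471·26415 + 6241·6226
1 = 6241·59056 − 13953·26415
1 = −13953·262639 + 62053·59056
1 = 62053·2422807 − 572430·262639
1 = −572430·5108253 + 1206913·2422807
1 = 1206913·7531060 − 1779343·5108253
So 5108253·(-1779343) ≡ 1 (mod 7531060), giving 5108253⁻¹ ≡ 5751717.
x ≡ 5108253⁻¹·3572934 ≡ 5751717·3572934 ≡ 4755718 (mod 7531060).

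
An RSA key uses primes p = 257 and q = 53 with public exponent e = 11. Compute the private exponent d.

6051

φ(n) = (p−1)(q−1) = 256·52 = 13312.
Need d with 11·d ≡ 1 (mod 13312). Apply the extended Euclidean algorithm:
13312 = 1210×11 + 2
11 = 5×2 + 1
2 = 2×1 + 0
Back-substitute:
1 = 11 − 5·2
1 = −5·13312 + 6051·11
So 11·6051 ≡ 1 (mod 13312), hence d = 6051.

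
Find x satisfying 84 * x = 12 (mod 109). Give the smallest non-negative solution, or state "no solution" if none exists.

First find gcd(84, 109):
109 = 1·84 + 25
84 = 3·25 + 9
25 = 2·9 + 7
9 = 1·7 + 2
7 = 3·2 + 1
2 = 2·1 + 0
gcd = 1, so a unique solution mod 109 exists.
Back-substitute for the Bézout coefficients:
1 = 7 − 3·2
1 = −3·9 + 4·7
1 = 4·25 − 11·9
1 = −11·84 + 37·25
1 = 37·109 − 48·84
So 84·(-48) ≡ 1 (mod 109), giving 84⁻¹ ≡ 61.
x ≡ 84⁻¹·12 ≡ 61·12 ≡ 78 (mod 109).

78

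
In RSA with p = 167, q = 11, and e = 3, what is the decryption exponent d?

1107

φ(n) = (p−1)(q−1) = 166·10 = 1660.
Need d with 3·d ≡ 1 (mod 1660). Apply the extended Euclidean algorithm:
1660 = 553·3 + 1
3 = 3·1 + 0
Back-substitute:
1 = 1660 − 553·3
So 3·(-553) ≡ 1 (mod 1660), hence d ≡ -553 ≡ 1107 (mod 1660).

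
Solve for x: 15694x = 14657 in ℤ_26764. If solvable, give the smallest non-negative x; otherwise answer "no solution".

no solution

gcd(15694, 26764):
26764 = 1×15694 + 11070
15694 = 1×11070 + 4624
11070 = 2×4624 + 1822
4624 = 2×1822 + 980
1822 = 1×980 + 842
980 = 1×842 + 138
842 = 6×138 + 14
138 = 9×14 + 12
14 = 1×12 + 2
12 = 6×2 + 0
gcd = 2, but 2 ∤ 14657, so the congruence has no solution.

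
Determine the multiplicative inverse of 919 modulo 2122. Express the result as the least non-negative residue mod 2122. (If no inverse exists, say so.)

Apply the Euclidean algorithm to 2122 and 919:
2122 = 2·919 + 284
919 = 3·284 + 67
284 = 4·67 + 16
67 = 4·16 + 3
16 = 5·3 + 1
3 = 3·1 + 0
The gcd is 1. Working backward:
1 = 16 − 5·3
1 = −5·67 + 21·16
1 = 21·284 − 89·67
1 = −89·919 + 288·284
1 = 288·2122 − 665·919
Thus 919·(-665) ≡ 1 (mod 2122); reducing, -665 mod 2122 = 1457.

1457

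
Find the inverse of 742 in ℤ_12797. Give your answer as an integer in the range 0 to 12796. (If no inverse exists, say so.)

3846

Apply the Euclidean algorithm to 12797 and 742:
12797 = 17*742 + 183
742 = 4*183 + 10
183 = 18*10 + 3
10 = 3*3 + 1
3 = 3*1 + 0
Since gcd(742, 12797) = 1, back-substitute to write 1 as a combination:
1 = 10 − 3·3
1 = −3·183 + 55·10
1 = 55·742 − 223·183
1 = −223·12797 + 3846·742
So 742·3846 ≡ 1 (mod 12797).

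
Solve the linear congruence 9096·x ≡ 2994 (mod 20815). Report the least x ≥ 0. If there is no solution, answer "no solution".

5259

First find gcd(9096, 20815):
20815 = 2*9096 + 2623
9096 = 3*2623 + 1227
2623 = 2*1227 + 169
1227 = 7*169 + 44
169 = 3*44 + 37
44 = 1*37 + 7
37 = 5*7 + 2
7 = 3*2 + 1
2 = 2*1 + 0
gcd = 1, so a unique solution mod 20815 exists.
Back-substitute for the Bézout coefficients:
1 = 7 − 3·2
1 = −3·37 + 16·7
1 = 16·44 − 19·37
1 = −19·169 + 73·44
1 = 73·1227 − 530·169
1 = −530·2623 + 1133·1227
1 = 1133·9096 − 3929·2623
1 = −3929·20815 + 8991·9096
So 9096·(8991) ≡ 1 (mod 20815), giving 9096⁻¹ ≡ 8991.
x ≡ 9096⁻¹·2994 ≡ 8991·2994 ≡ 5259 (mod 20815).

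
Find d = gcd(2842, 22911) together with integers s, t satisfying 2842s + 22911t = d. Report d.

7

Repeated division:
22911 = 8×2842 + 175
2842 = 16×175 + 42
175 = 4×42 + 7
42 = 6×7 + 0
gcd(2842, 22911) = 7.
Back-substituting:
7 = 175 − 4·42
7 = −4·2842 + 65·175
7 = 65·22911 − 524·2842
So 7 = (65)·22911 + (-524)·2842.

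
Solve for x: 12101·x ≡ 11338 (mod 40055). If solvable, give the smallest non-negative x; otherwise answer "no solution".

28623

First find gcd(12101, 40055):
40055 = 3×12101 + 3752
12101 = 3×3752 + 845
3752 = 4×845 + 372
845 = 2×372 + 101
372 = 3×101 + 69
101 = 1×69 + 32
69 = 2×32 + 5
32 = 6×5 + 2
5 = 2×2 + 1
2 = 2×1 + 0
gcd = 1, so a unique solution mod 40055 exists.
Back-substitute for the Bézout coefficients:
1 = 5 − 2·2
1 = −2·32 + 13·5
1 = 13·69 − 28·32
1 = −28·101 + 41·69
1 = 41·372 − 151·101
1 = −151·845 + 343·372
1 = 343·3752 − 1523·845
1 = −1523·12101 + 4912·3752
1 = 4912·40055 − 16259·12101
So 12101·(-16259) ≡ 1 (mod 40055), giving 12101⁻¹ ≡ 23796.
x ≡ 12101⁻¹·11338 ≡ 23796·11338 ≡ 28623 (mod 40055).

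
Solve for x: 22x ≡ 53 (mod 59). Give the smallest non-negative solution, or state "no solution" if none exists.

48

First find gcd(22, 59):
59 = 2*22 + 15
22 = 1*15 + 7
15 = 2*7 + 1
7 = 7*1 + 0
gcd = 1, so a unique solution mod 59 exists.
Back-substitute for the Bézout coefficients:
1 = 15 − 2·7
1 = −2·22 + 3·15
1 = 3·59 − 8·22
So 22·(-8) ≡ 1 (mod 59), giving 22⁻¹ ≡ 51.
x ≡ 22⁻¹·53 ≡ 51·53 ≡ 48 (mod 59).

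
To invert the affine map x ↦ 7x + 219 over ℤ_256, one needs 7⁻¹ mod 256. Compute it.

183

Run Euclid on (256, 7):
256 = 36·7 + 4
7 = 1·4 + 3
4 = 1·3 + 1
3 = 3·1 + 0
Since gcd(7, 256) = 1, back-substitute to write 1 as a combination:
1 = 4 − 3
1 = −7 + 2·4
1 = 2·256 − 73·7
Thus 7·(-73) ≡ 1 (mod 256); reducing, -73 mod 256 = 183.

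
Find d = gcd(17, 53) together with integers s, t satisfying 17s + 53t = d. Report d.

Euclidean algorithm:
53 = 3×17 + 2
17 = 8×2 + 1
2 = 2×1 + 0
gcd(17, 53) = 1.
Back-substituting:
1 = 17 − 8·2
1 = −8·53 + 25·17
So 1 = (-8)·53 + (25)·17.

1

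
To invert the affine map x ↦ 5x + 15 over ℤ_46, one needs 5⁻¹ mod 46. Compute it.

Apply the Euclidean algorithm to 46 and 5:
46 = 9·5 + 1
5 = 5·1 + 0
gcd = 1, so the inverse exists. Back-substitute:
1 = 46 − 9·5
Thus 5·(-9) ≡ 1 (mod 46); reducing, -9 mod 46 = 37.

37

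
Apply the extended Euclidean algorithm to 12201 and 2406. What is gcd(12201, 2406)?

3

Apply Euclid's algorithm to 12201 and 2406:
12201 = 5·2406 + 171
2406 = 14·171 + 12
171 = 14·12 + 3
12 = 4·3 + 0
gcd(12201, 2406) = 3.
Working backward:
3 = 171 − 14·12
3 = −14·2406 + 197·171
3 = 197·12201 − 999·2406
So 3 = (197)·12201 + (-999)·2406.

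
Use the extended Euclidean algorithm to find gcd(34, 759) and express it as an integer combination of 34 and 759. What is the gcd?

1

Repeated division:
759 = 22·34 + 11
34 = 3·11 + 1
11 = 11·1 + 0
gcd(34, 759) = 1.
Working backward:
1 = 34 − 3·11
1 = −3·759 + 67·34
So 1 = (-3)·759 + (67)·34.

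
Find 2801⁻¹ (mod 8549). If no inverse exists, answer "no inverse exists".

6968

Extended Euclidean algorithm:
8549 = 3*2801 + 146
2801 = 19*146 + 27
146 = 5*27 + 11
27 = 2*11 + 5
11 = 2*5 + 1
5 = 5*1 + 0
The gcd is 1. Working backward:
1 = 11 − 2·5
1 = −2·27 + 5·11
1 = 5·146 − 27·27
1 = −27·2801 + 518·146
1 = 518·8549 − 1581·2801
Thus 2801·(-1581) ≡ 1 (mod 8549); reducing, -1581 mod 8549 = 6968.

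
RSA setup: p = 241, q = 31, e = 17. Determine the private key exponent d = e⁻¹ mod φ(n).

φ(n) = (p−1)(q−1) = 240·30 = 7200.
Need d with 17·d ≡ 1 (mod 7200). Apply the extended Euclidean algorithm:
7200 = 423*17 + 9
17 = 1*9 + 8
9 = 1*8 + 1
8 = 8*1 + 0
Back-substitute:
1 = 9 − 8
1 = −17 + 2·9
1 = 2·7200 − 847·17
So 17·(-847) ≡ 1 (mod 7200), hence d ≡ -847 ≡ 6353 (mod 7200).

6353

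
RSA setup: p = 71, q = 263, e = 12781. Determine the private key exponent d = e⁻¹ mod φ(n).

3121

φ(n) = (p−1)(q−1) = 70·262 = 18340.
Need d with 12781·d ≡ 1 (mod 18340). Apply the extended Euclidean algorithm:
18340 = 1*12781 + 5559
12781 = 2*5559 + 1663
5559 = 3*1663 + 570
1663 = 2*570 + 523
570 = 1*523 + 47
523 = 11*47 + 6
47 = 7*6 + 5
6 = 1*5 + 1
5 = 5*1 + 0
Back-substitute:
1 = 6 − 5
1 = −47 + 8·6
1 = 8·523 − 89·47
1 = −89·570 + 97·523
1 = 97·1663 − 283·570
1 = −283·5559 + 946·1663
1 = 946·12781 − 2175·5559
1 = −2175·18340 + 3121·12781
So 12781·3121 ≡ 1 (mod 18340), hence d = 3121.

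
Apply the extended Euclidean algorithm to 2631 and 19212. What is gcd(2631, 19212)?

Euclidean algorithm:
19212 = 7·2631 + 795
2631 = 3·795 + 246
795 = 3·246 + 57
246 = 4·57 + 18
57 = 3·18 + 3
18 = 6·3 + 0
gcd(2631, 19212) = 3.
Back-substituting:
3 = 57 − 3·18
3 = −3·246 + 13·57
3 = 13·795 − 42·246
3 = −42·2631 + 139·795
3 = 139·19212 − 1015·2631
So 3 = (139)·19212 + (-1015)·2631.

3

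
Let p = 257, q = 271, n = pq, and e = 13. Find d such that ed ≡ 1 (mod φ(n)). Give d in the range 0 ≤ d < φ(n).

5317

φ(n) = (p−1)(q−1) = 256·270 = 69120.
Need d with 13·d ≡ 1 (mod 69120). Apply the extended Euclidean algorithm:
69120 = 5316×13 + 12
13 = 1×12 + 1
12 = 12×1 + 0
Back-substitute:
1 = 13 − 12
1 = −69120 + 5317·13
So 13·5317 ≡ 1 (mod 69120), hence d = 5317.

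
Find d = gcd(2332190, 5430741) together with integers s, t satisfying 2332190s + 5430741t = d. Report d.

1

Euclidean algorithm:
5430741 = 2*2332190 + 766361
2332190 = 3*766361 + 33107
766361 = 23*33107 + 4900
33107 = 6*4900 + 3707
4900 = 1*3707 + 1193
3707 = 3*1193 + 128
1193 = 9*128 + 41
128 = 3*41 + 5
41 = 8*5 + 1
5 = 5*1 + 0
gcd(2332190, 5430741) = 1.
Back-substituting:
1 = 41 − 8·5
1 = −8·128 + 25·41
1 = 25·1193 − 233·128
1 = −233·3707 + 724·1193
1 = 724·4900 − 957·3707
1 = −957·33107 + 6466·4900
1 = 6466·766361 − 149675·33107
1 = −149675·2332190 + 455491·766361
1 = 455491·5430741 − 1060657·2332190
So 1 = (455491)·5430741 + (-1060657)·2332190.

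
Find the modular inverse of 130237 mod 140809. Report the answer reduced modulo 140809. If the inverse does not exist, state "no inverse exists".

Run Euclid on (140809, 130237):
140809 = 1*130237 + 10572
130237 = 12*10572 + 3373
10572 = 3*3373 + 453
3373 = 7*453 + 202
453 = 2*202 + 49
202 = 4*49 + 6
49 = 8*6 + 1
6 = 6*1 + 0
Since gcd(130237, 140809) = 1, back-substitute to write 1 as a combination:
1 = 49 − 8·6
1 = −8·202 + 33·49
1 = 33·453 − 74·202
1 = −74·3373 + 551·453
1 = 551·10572 − 1727·3373
1 = −1727·130237 + 21275·10572
1 = 21275·140809 − 23002·130237
Thus 130237·(-23002) ≡ 1 (mod 140809); reducing, -23002 mod 140809 = 117807.

117807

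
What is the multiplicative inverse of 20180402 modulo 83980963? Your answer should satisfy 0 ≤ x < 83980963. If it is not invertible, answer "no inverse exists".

no inverse exists

Compute gcd(20180402, 83980963):
83980963 = 4×20180402 + 3259355
20180402 = 6×3259355 + 624272
3259355 = 5×624272 + 137995
624272 = 4×137995 + 72292
137995 = 1×72292 + 65703
72292 = 1×65703 + 6589
65703 = 9×6589 + 6402
6589 = 1×6402 + 187
6402 = 34×187 + 44
187 = 4×44 + 11
44 = 4×11 + 0
gcd(20180402, 83980963) = 11 ≠ 1, so 20180402 has no multiplicative inverse modulo 83980963.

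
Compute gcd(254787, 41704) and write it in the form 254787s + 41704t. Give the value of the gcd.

Repeated division:
254787 = 6·41704 + 4563
41704 = 9·4563 + 637
4563 = 7·637 + 104
637 = 6·104 + 13
104 = 8·13 + 0
gcd(254787, 41704) = 13.
Back-substituting:
13 = 637 − 6·104
13 = −6·4563 + 43·637
13 = 43·41704 − 393·4563
13 = −393·254787 + 2401·41704
So 13 = (-393)·254787 + (2401)·41704.

13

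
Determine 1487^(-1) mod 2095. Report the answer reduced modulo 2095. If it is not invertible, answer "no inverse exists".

603

Extended Euclidean algorithm:
2095 = 1·1487 + 608
1487 = 2·608 + 271
608 = 2·271 + 66
271 = 4·66 + 7
66 = 9·7 + 3
7 = 2·3 + 1
3 = 3·1 + 0
gcd = 1, so the inverse exists. Back-substitute:
1 = 7 − 2·3
1 = −2·66 + 19·7
1 = 19·271 − 78·66
1 = −78·608 + 175·271
1 = 175·1487 − 428·608
1 = −428·2095 + 603·1487
So 1487·603 ≡ 1 (mod 2095).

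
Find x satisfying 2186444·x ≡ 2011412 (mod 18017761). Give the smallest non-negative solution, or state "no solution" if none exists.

959017

First find gcd(2186444, 18017761):
18017761 = 8*2186444 + 526209
2186444 = 4*526209 + 81608
526209 = 6*81608 + 36561
81608 = 2*36561 + 8486
36561 = 4*8486 + 2617
8486 = 3*2617 + 635
2617 = 4*635 + 77
635 = 8*77 + 19
77 = 4*19 + 1
19 = 19*1 + 0
gcd = 1, so a unique solution mod 18017761 exists.
Back-substitute for the Bézout coefficients:
1 = 77 − 4·19
1 = −4·635 + 33·77
1 = 33·2617 − 136·635
1 = −136·8486 + 441·2617
1 = 441·36561 − 1900·8486
1 = −1900·81608 + 4241·36561
1 = 4241·526209 − 27346·81608
1 = −27346·2186444 + 113625·526209
1 = 113625·18017761 − 936346·2186444
So 2186444·(-936346) ≡ 1 (mod 18017761), giving 2186444⁻¹ ≡ 17081415.
x ≡ 2186444⁻¹·2011412 ≡ 17081415·2011412 ≡ 959017 (mod 18017761).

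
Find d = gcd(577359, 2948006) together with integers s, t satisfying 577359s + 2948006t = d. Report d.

1

Apply Euclid's algorithm to 2948006 and 577359:
2948006 = 5·577359 + 61211
577359 = 9·61211 + 26460
61211 = 2·26460 + 8291
26460 = 3·8291 + 1587
8291 = 5·1587 + 356
1587 = 4·356 + 163
356 = 2·163 + 30
163 = 5·30 + 13
30 = 2·13 + 4
13 = 3·4 + 1
4 = 4·1 + 0
gcd(577359, 2948006) = 1.
Back-substituting:
1 = 13 − 3·4
1 = −3·30 + 7·13
1 = 7·163 − 38·30
1 = −38·356 + 83·163
1 = 83·1587 − 370·356
1 = −370·8291 + 1933·1587
1 = 1933·26460 − 6169·8291
1 = −6169·61211 + 14271·26460
1 = 14271·577359 − 134608·61211
1 = −134608·2948006 + 687311·577359
So 1 = (-134608)·2948006 + (687311)·577359.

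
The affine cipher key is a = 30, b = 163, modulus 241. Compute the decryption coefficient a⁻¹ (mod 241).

233

Extended Euclidean algorithm:
241 = 8×30 + 1
30 = 30×1 + 0
gcd = 1, so the inverse exists. Back-substitute:
1 = 241 − 8·30
So 30·(-8) ≡ 1 (mod 241), and -8 ≡ 233 (mod 241).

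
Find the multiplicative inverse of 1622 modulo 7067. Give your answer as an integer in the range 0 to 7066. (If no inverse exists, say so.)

Apply the Euclidean algorithm to 7067 and 1622:
7067 = 4·1622 + 579
1622 = 2·579 + 464
579 = 1·464 + 115
464 = 4·115 + 4
115 = 28·4 + 3
4 = 1·3 + 1
3 = 3·1 + 0
The gcd is 1. Working backward:
1 = 4 − 3
1 = −115 + 29·4
1 = 29·464 − 117·115
1 = −117·579 + 146·464
1 = 146·1622 − 409·579
1 = −409·7067 + 1782·1622
So 1622·1782 ≡ 1 (mod 7067).

1782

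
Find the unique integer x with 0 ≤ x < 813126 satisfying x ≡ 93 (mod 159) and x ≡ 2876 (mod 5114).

Write x = 93 + 159·k. Then 159·k ≡ 2876 − 93 ≡ 2783 (mod 5114).
Need 159⁻¹ mod 5114. Extended Euclid on (5114, 159):
5114 = 32·159 + 26
159 = 6·26 + 3
26 = 8·3 + 2
3 = 1·2 + 1
2 = 2·1 + 0
Back-substitute:
1 = 3 − 2
1 = −26 + 9·3
1 = 9·159 − 55·26
1 = −55·5114 + 1769·159
159⁻¹ ≡ 1769 (mod 5114), so k ≡ 1769·2783 ≡ 3459 (mod 5114).
x = 93 + 159·3459 = 550074.

550074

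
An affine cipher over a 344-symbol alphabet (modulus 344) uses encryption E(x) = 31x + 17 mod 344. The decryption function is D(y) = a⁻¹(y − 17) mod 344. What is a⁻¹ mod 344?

111

Extended Euclidean algorithm:
344 = 11*31 + 3
31 = 10*3 + 1
3 = 3*1 + 0
The gcd is 1. Working backward:
1 = 31 − 10·3
1 = −10·344 + 111·31
So 31·111 ≡ 1 (mod 344).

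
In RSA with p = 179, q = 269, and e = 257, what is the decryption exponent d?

φ(n) = (p−1)(q−1) = 178·268 = 47704.
Need d with 257·d ≡ 1 (mod 47704). Apply the extended Euclidean algorithm:
47704 = 185·257 + 159
257 = 1·159 + 98
159 = 1·98 + 61
98 = 1·61 + 37
61 = 1·37 + 24
37 = 1·24 + 13
24 = 1·13 + 11
13 = 1·11 + 2
11 = 5·2 + 1
2 = 2·1 + 0
Back-substitute:
1 = 11 − 5·2
1 = −5·13 + 6·11
1 = 6·24 − 11·13
1 = −11·37 + 17·24
1 = 17·61 − 28·37
1 = −28·98 + 45·61
1 = 45·159 − 73·98
1 = −73·257 + 118·159
1 = 118·47704 − 21903·257
So 257·(-21903) ≡ 1 (mod 47704), hence d ≡ -21903 ≡ 25801 (mod 47704).

25801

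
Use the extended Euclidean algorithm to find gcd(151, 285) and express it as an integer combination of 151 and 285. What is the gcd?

1

Euclidean algorithm:
285 = 1·151 + 134
151 = 1·134 + 17
134 = 7·17 + 15
17 = 1·15 + 2
15 = 7·2 + 1
2 = 2·1 + 0
gcd(151, 285) = 1.
Back-substituting:
1 = 15 − 7·2
1 = −7·17 + 8·15
1 = 8·134 − 63·17
1 = −63·151 + 71·134
1 = 71·285 − 134·151
So 1 = (71)·285 + (-134)·151.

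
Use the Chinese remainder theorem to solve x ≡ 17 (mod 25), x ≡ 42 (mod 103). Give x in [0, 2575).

42

Write x = 17 + 25·k. Then 25·k ≡ 42 − 17 ≡ 25 (mod 103).
Need 25⁻¹ mod 103. Extended Euclid on (103, 25):
103 = 4*25 + 3
25 = 8*3 + 1
3 = 3*1 + 0
Back-substitute:
1 = 25 − 8·3
1 = −8·103 + 33·25
25⁻¹ ≡ 33 (mod 103), so k ≡ 33·25 ≡ 1 (mod 103).
x = 17 + 25·1 = 42.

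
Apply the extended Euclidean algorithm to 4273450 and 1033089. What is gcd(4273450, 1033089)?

Apply Euclid's algorithm to 4273450 and 1033089:
4273450 = 4×1033089 + 141094
1033089 = 7×141094 + 45431
141094 = 3×45431 + 4801
45431 = 9×4801 + 2222
4801 = 2×2222 + 357
2222 = 6×357 + 80
357 = 4×80 + 37
80 = 2×37 + 6
37 = 6×6 + 1
6 = 6×1 + 0
gcd(4273450, 1033089) = 1.
Express as a combination:
1 = 37 − 6·6
1 = −6·80 + 13·37
1 = 13·357 − 58·80
1 = −58·2222 + 361·357
1 = 361·4801 − 780·2222
1 = −780·45431 + 7381·4801
1 = 7381·141094 − 22923·45431
1 = −22923·1033089 + 167842·141094
1 = 167842·4273450 − 694291·1033089
So 1 = (167842)·4273450 + (-694291)·1033089.

1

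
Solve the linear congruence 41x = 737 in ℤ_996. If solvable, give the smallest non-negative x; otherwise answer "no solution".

601

First find gcd(41, 996):
996 = 24·41 + 12
41 = 3·12 + 5
12 = 2·5 + 2
5 = 2·2 + 1
2 = 2·1 + 0
gcd = 1, so a unique solution mod 996 exists.
Back-substitute for the Bézout coefficients:
1 = 5 − 2·2
1 = −2·12 + 5·5
1 = 5·41 − 17·12
1 = −17·996 + 413·41
So 41·(413) ≡ 1 (mod 996), giving 41⁻¹ ≡ 413.
x ≡ 41⁻¹·737 ≡ 413·737 ≡ 601 (mod 996).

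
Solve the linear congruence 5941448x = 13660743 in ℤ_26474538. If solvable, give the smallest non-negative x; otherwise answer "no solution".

no solution

gcd(5941448, 26474538):
26474538 = 4*5941448 + 2708746
5941448 = 2*2708746 + 523956
2708746 = 5*523956 + 88966
523956 = 5*88966 + 79126
88966 = 1*79126 + 9840
79126 = 8*9840 + 406
9840 = 24*406 + 96
406 = 4*96 + 22
96 = 4*22 + 8
22 = 2*8 + 6
8 = 1*6 + 2
6 = 3*2 + 0
gcd = 2, but 2 ∤ 13660743, so the congruence has no solution.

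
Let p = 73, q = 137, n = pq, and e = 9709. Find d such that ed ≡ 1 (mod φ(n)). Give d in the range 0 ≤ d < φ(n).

φ(n) = (p−1)(q−1) = 72·136 = 9792.
Need d with 9709·d ≡ 1 (mod 9792). Apply the extended Euclidean algorithm:
9792 = 1*9709 + 83
9709 = 116*83 + 81
83 = 1*81 + 2
81 = 40*2 + 1
2 = 2*1 + 0
Back-substitute:
1 = 81 − 40·2
1 = −40·83 + 41·81
1 = 41·9709 − 4796·83
1 = −4796·9792 + 4837·9709
So 9709·4837 ≡ 1 (mod 9792), hence d = 4837.

4837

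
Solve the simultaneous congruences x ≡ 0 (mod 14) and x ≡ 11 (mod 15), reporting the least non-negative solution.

Write x = 0 + 14·k. Then 14·k ≡ 11 − 0 ≡ 11 (mod 15).
Need 14⁻¹ mod 15. Extended Euclid on (15, 14):
15 = 1×14 + 1
14 = 14×1 + 0
Back-substitute:
1 = 15 − 14
14⁻¹ ≡ 14 (mod 15), so k ≡ 14·11 ≡ 4 (mod 15).
x = 0 + 14·4 = 56.

56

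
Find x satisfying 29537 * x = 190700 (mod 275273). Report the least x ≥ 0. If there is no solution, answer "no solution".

64554

First find gcd(29537, 275273):
275273 = 9·29537 + 9440
29537 = 3·9440 + 1217
9440 = 7·1217 + 921
1217 = 1·921 + 296
921 = 3·296 + 33
296 = 8·33 + 32
33 = 1·32 + 1
32 = 32·1 + 0
gcd = 1, so a unique solution mod 275273 exists.
Back-substitute for the Bézout coefficients:
1 = 33 − 32
1 = −296 + 9·33
1 = 9·921 − 28·296
1 = −28·1217 + 37·921
1 = 37·9440 − 287·1217
1 = −287·29537 + 898·9440
1 = 898·275273 − 8369·29537
So 29537·(-8369) ≡ 1 (mod 275273), giving 29537⁻¹ ≡ 266904.
x ≡ 29537⁻¹·190700 ≡ 266904·190700 ≡ 64554 (mod 275273).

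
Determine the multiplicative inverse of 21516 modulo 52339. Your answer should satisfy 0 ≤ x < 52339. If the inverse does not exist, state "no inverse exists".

3048

Run Euclid on (52339, 21516):
52339 = 2·21516 + 9307
21516 = 2·9307 + 2902
9307 = 3·2902 + 601
2902 = 4·601 + 498
601 = 1·498 + 103
498 = 4·103 + 86
103 = 1·86 + 17
86 = 5·17 + 1
17 = 17·1 + 0
gcd = 1, so the inverse exists. Back-substitute:
1 = 86 − 5·17
1 = −5·103 + 6·86
1 = 6·498 − 29·103
1 = −29·601 + 35·498
1 = 35·2902 − 169·601
1 = −169·9307 + 542·2902
1 = 542·21516 − 1253·9307
1 = −1253·52339 + 3048·21516
So 21516·3048 ≡ 1 (mod 52339).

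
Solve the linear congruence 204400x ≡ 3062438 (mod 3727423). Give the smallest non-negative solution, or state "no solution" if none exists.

no solution

gcd(204400, 3727423):
3727423 = 18·204400 + 48223
204400 = 4·48223 + 11508
48223 = 4·11508 + 2191
11508 = 5·2191 + 553
2191 = 3·553 + 532
553 = 1·532 + 21
532 = 25·21 + 7
21 = 3·7 + 0
gcd = 7, but 7 ∤ 3062438, so the congruence has no solution.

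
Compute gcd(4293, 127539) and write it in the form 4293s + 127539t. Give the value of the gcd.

Euclidean algorithm:
127539 = 29*4293 + 3042
4293 = 1*3042 + 1251
3042 = 2*1251 + 540
1251 = 2*540 + 171
540 = 3*171 + 27
171 = 6*27 + 9
27 = 3*9 + 0
gcd(4293, 127539) = 9.
Express as a combination:
9 = 171 − 6·27
9 = −6·540 + 19·171
9 = 19·1251 − 44·540
9 = −44·3042 + 107·1251
9 = 107·4293 − 151·3042
9 = −151·127539 + 4486·4293
So 9 = (-151)·127539 + (4486)·4293.

9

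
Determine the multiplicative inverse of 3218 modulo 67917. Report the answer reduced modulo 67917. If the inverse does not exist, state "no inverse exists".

40670

gcd(67917, 3218) by repeated division:
67917 = 21·3218 + 339
3218 = 9·339 + 167
339 = 2·167 + 5
167 = 33·5 + 2
5 = 2·2 + 1
2 = 2·1 + 0
Since gcd(3218, 67917) = 1, back-substitute to write 1 as a combination:
1 = 5 − 2·2
1 = −2·167 + 67·5
1 = 67·339 − 136·167
1 = −136·3218 + 1291·339
1 = 1291·67917 − 27247·3218
Hence 3218⁻¹ ≡ -27247 ≡ 40670 (mod 67917).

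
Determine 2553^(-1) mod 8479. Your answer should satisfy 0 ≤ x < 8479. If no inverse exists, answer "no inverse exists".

Apply the Euclidean algorithm to 8479 and 2553:
8479 = 3·2553 + 820
2553 = 3·820 + 93
820 = 8·93 + 76
93 = 1·76 + 17
76 = 4·17 + 8
17 = 2·8 + 1
8 = 8·1 + 0
The gcd is 1. Working backward:
1 = 17 − 2·8
1 = −2·76 + 9·17
1 = 9·93 − 11·76
1 = −11·820 + 97·93
1 = 97·2553 − 302·820
1 = −302·8479 + 1003·2553
So 2553·1003 ≡ 1 (mod 8479).

1003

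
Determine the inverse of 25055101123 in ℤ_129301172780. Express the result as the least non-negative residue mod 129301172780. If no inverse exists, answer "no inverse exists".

Compute gcd(25055101123, 129301172780):
129301172780 = 5×25055101123 + 4025667165
25055101123 = 6×4025667165 + 901098133
4025667165 = 4×901098133 + 421274633
901098133 = 2×421274633 + 58548867
421274633 = 7×58548867 + 11432564
58548867 = 5×11432564 + 1386047
11432564 = 8×1386047 + 344188
1386047 = 4×344188 + 9295
344188 = 37×9295 + 273
9295 = 34×273 + 13
273 = 21×13 + 0
Since gcd = 13 > 1, 25055101123 is not a unit mod 129301172780.

no inverse exists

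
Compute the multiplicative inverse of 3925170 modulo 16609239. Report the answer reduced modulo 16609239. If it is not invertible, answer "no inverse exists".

no inverse exists

Euclidean algorithm on 16609239, 3925170:
16609239 = 4×3925170 + 908559
3925170 = 4×908559 + 290934
908559 = 3×290934 + 35757
290934 = 8×35757 + 4878
35757 = 7×4878 + 1611
4878 = 3×1611 + 45
1611 = 35×45 + 36
45 = 1×36 + 9
36 = 4×9 + 0
Since gcd = 9 > 1, 3925170 is not a unit mod 16609239.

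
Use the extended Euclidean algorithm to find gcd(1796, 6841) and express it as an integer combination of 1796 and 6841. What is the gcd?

Euclidean algorithm:
6841 = 3·1796 + 1453
1796 = 1·1453 + 343
1453 = 4·343 + 81
343 = 4·81 + 19
81 = 4·19 + 5
19 = 3·5 + 4
5 = 1·4 + 1
4 = 4·1 + 0
gcd(1796, 6841) = 1.
Express as a combination:
1 = 5 − 4
1 = −19 + 4·5
1 = 4·81 − 17·19
1 = −17·343 + 72·81
1 = 72·1453 − 305·343
1 = −305·1796 + 377·1453
1 = 377·6841 − 1436·1796
So 1 = (377)·6841 + (-1436)·1796.

1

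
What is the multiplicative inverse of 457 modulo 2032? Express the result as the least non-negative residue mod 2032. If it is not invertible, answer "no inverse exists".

gcd(2032, 457) by repeated division:
2032 = 4×457 + 204
457 = 2×204 + 49
204 = 4×49 + 8
49 = 6×8 + 1
8 = 8×1 + 0
gcd = 1, so the inverse exists. Back-substitute:
1 = 49 − 6·8
1 = −6·204 + 25·49
1 = 25·457 − 56·204
1 = −56·2032 + 249·457
So 457·249 ≡ 1 (mod 2032).

249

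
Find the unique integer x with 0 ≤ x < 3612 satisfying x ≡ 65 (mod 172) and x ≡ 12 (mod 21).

2301

Write x = 65 + 172·k. Then 172·k ≡ 12 − 65 ≡ 10 (mod 21).
Need 172⁻¹ mod 21. Extended Euclid on (21, 4):
21 = 5*4 + 1
4 = 4*1 + 0
Back-substitute:
1 = 21 − 5·4
172⁻¹ ≡ 16 (mod 21), so k ≡ 16·10 ≡ 13 (mod 21).
x = 65 + 172·13 = 2301.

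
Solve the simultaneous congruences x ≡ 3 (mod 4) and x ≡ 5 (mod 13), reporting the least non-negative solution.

Write x = 3 + 4·k. Then 4·k ≡ 5 − 3 ≡ 2 (mod 13).
Need 4⁻¹ mod 13. Extended Euclid on (13, 4):
13 = 3*4 + 1
4 = 4*1 + 0
Back-substitute:
1 = 13 − 3·4
4⁻¹ ≡ 10 (mod 13), so k ≡ 10·2 ≡ 7 (mod 13).
x = 3 + 4·7 = 31.

31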